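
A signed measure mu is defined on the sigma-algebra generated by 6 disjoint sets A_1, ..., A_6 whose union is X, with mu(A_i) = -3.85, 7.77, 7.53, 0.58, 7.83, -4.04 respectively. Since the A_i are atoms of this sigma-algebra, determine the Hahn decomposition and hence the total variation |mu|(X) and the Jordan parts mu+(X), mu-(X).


Step 1: Every measurable set is a union of atoms (the cells / points), so a Hahn decomposition is
  obtained by grouping atoms by sign: P = union of atoms with mu > 0, N = union of the remaining atoms.
  Atoms in P (indices): 2, 3, 4, 5;  atoms in N (indices): 1, 6
  Positive values: 7.77, 7.53, 0.58, 7.83
  Negative values: -3.85, -4.04
Step 2: mu+(X) = mu(P) = sum of positive atom values = 23.71
Step 3: mu-(X) = -mu(N) = sum of |negative atom values| = 7.89
Step 4: |mu|(X) = mu+(X) + mu-(X) = 23.71 + 7.89 = 31.6


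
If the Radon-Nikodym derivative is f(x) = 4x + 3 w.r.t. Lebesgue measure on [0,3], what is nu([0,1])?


nu(A) = integral_A (dnu/dmu) dmu = integral_0^1 (4x + 3) dx
Step 1: Antiderivative F(x) = (4/2)x^2 + 3x
Step 2: F(1) = (4/2)*1^2 + 3*1 = 2 + 3 = 5
Step 3: F(0) = (4/2)*0^2 + 3*0 = 0.0 + 0 = 0.0
Step 4: nu([0,1]) = F(1) - F(0) = 5 - 0.0 = 5


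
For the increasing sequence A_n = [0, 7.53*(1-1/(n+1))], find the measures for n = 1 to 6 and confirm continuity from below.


By continuity of measure from below: if A_n increases to A, then m(A_n) -> m(A).
Here A = [0, 7.53], so m(A) = 7.53
Step 1: a_1 = 7.53*(1 - 1/2) = 3.765, m(A_1) = 3.765
Step 2: a_2 = 7.53*(1 - 1/3) = 5.02, m(A_2) = 5.02
Step 3: a_3 = 7.53*(1 - 1/4) = 5.6475, m(A_3) = 5.6475
Step 4: a_4 = 7.53*(1 - 1/5) = 6.024, m(A_4) = 6.024
Step 5: a_5 = 7.53*(1 - 1/6) = 6.275, m(A_5) = 6.275
Step 6: a_6 = 7.53*(1 - 1/7) = 6.4543, m(A_6) = 6.4543
Limit: m(A_n) -> m([0,7.53]) = 7.53


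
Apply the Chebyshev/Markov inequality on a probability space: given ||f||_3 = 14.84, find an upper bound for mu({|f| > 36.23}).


Chebyshev/Markov inequality: mu(|f| > eps) <= (||f||_p / eps)^p
Step 1: ||f||_3 / eps = 14.84 / 36.23 = 0.409605
Step 2: Raise to power p = 3:
  (0.409605)^3 = 0.068722
Step 3: Therefore mu(|f| > 36.23) <= 0.068722


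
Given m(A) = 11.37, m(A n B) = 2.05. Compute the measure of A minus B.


m(A \ B) = m(A) - m(A n B)
= 11.37 - 2.05
= 9.32


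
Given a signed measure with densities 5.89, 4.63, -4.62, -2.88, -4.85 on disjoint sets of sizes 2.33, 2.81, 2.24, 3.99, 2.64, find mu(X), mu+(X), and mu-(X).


Step 1: Compute signed measure on each set:
  Set 1: 5.89 * 2.33 = 13.7237
  Set 2: 4.63 * 2.81 = 13.0103
  Set 3: -4.62 * 2.24 = -10.3488
  Set 4: -2.88 * 3.99 = -11.4912
  Set 5: -4.85 * 2.64 = -12.804
Step 2: Total signed measure = (13.7237) + (13.0103) + (-10.3488) + (-11.4912) + (-12.804)
     = -7.91
Step 3: Positive part mu+(X) = sum of positive contributions = 26.734
Step 4: Negative part mu-(X) = |sum of negative contributions| = 34.644


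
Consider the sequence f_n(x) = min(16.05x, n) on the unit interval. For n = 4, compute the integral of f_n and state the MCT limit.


f(x) = 16.05x on [0,1]; f_n(x) = min(16.05x, n). At n = 4:
Step 1: f(x) reaches 4 at x = 4/16.05 = 0.249221
Step 2: integral(f_4) = integral(16.05x, 0, 0.249221) + integral(4, 0.249221, 1)
       = 16.05*0.249221^2/2 + 4*(1 - 0.249221)
       = 0.498442 + 3.003115
       = 3.501558
Step 3: As n -> infinity, f_n increases to f, so by MCT integral(f_n) -> integral(f) = 16.05/2 = 8.025.
Convergence: integral(f_4) = 3.501558 -> 8.025 as n -> infinity


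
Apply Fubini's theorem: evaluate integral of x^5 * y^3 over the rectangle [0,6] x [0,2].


By Fubini's theorem, the double integral factors as a product of single integrals:
Step 1: integral_0^6 x^5 dx = [x^6/6] from 0 to 6
     = 6^6/6 = 7776
Step 2: integral_0^2 y^3 dy = [y^4/4] from 0 to 2
     = 2^4/4 = 4
Step 3: Double integral = 7776 * 4 = 31104


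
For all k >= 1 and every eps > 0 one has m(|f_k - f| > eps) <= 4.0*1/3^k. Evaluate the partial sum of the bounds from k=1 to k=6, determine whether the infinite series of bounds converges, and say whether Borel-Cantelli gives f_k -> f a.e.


Step 1: List the terms 4.0*1/3^k for k = 1 to 6:
  k=1: 1.333333
  k=2: 0.444444
  k=3: 0.148148
  k=4: 0.049383
  k=5: 0.016461
  k=6: 0.005487
Step 2: Partial sum = 1.333333 + 0.444444 + 0.148148 + 0.049383 + 0.016461 + 0.005487
     = 1.997257
Step 3: The full series sum_(k>=1) 4.0*1/3^k converges (geometric series with ratio 1/3 < 1; a constant multiple of a convergent series converges).
Step 4: Fix eps > 0. Since sum_k m(|f_k - f| > eps) < infinity, the Borel-Cantelli lemma gives
        m(limsup_k {|f_k - f| > eps}) = 0, i.e. for a.e. x, |f_k(x) - f(x)| <= eps for all large k.
        Applying this with eps = 1/j for j = 1, 2, ... and intersecting the countably many full-measure sets,
        for a.e. x we get limsup_k |f_k(x) - f(x)| <= 1/j for every j, hence f_k -> f almost everywhere.
Conclusion: series converges; Borel-Cantelli yields f_k -> f a.e.


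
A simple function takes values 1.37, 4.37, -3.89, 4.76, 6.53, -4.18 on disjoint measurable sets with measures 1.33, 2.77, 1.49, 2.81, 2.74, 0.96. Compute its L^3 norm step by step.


Step 1: Compute |f_i|^3 for each value:
  |1.37|^3 = 2.571353
  |4.37|^3 = 83.453453
  |-3.89|^3 = 58.863869
  |4.76|^3 = 107.850176
  |6.53|^3 = 278.445077
  |-4.18|^3 = 73.034632
Step 2: Multiply by measures and sum:
  2.571353 * 1.33 = 3.419899
  83.453453 * 2.77 = 231.166065
  58.863869 * 1.49 = 87.707165
  107.850176 * 2.81 = 303.058995
  278.445077 * 2.74 = 762.939511
  73.034632 * 0.96 = 70.113247
Sum = 3.419899 + 231.166065 + 87.707165 + 303.058995 + 762.939511 + 70.113247 = 1458.404881
Step 3: Take the p-th root:
||f||_3 = (1458.404881)^(1/3) = 11.340339


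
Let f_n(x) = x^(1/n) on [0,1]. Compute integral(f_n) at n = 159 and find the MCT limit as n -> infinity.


At n = 159: f_159(x) = x^(1/159).
Step 1: integral(x^(1/159), 0, 1) = [x^(1/159+1) / (1/159+1)] from 0 to 1
     = 1 / (1/159 + 1) = 1 / ((159+1)/159) = 159/(159+1)
     = 159/160 = 0.99375
Step 2: As n -> infinity, f_n(x) = x^(1/n) -> 1 for x in (0,1], and f_n is increasing in n.
By MCT, lim_n integral(f_n) = integral(lim_n f_n) = integral(1, 0, 1) = 1.
Step 3: Verify convergence: 159/160 = 0.99375 -> 1


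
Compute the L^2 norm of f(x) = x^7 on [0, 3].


Step 1: ||f||_2 = (integral_0^3 |x^7|^2 dx)^(1/2)
     = (integral_0^3 x^14 dx)^(1/2)
Step 2: integral_0^3 x^14 dx = [x^15/(15)] from 0 to 3 = 3^15/15
     = 14348907/15 = 956593.8
Step 3: ||f||_2 = (956593.8)^(1/2) = 978.056133


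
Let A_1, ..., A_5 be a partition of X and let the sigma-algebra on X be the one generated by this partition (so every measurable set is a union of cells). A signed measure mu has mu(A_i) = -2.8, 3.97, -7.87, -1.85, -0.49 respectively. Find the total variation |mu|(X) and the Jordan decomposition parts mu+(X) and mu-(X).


Step 1: Every measurable set is a union of atoms (the cells / points), so a Hahn decomposition is
  obtained by grouping atoms by sign: P = union of atoms with mu > 0, N = union of the remaining atoms.
  Atoms in P (indices): 2;  atoms in N (indices): 1, 3, 4, 5
  Positive values: 3.97
  Negative values: -2.8, -7.87, -1.85, -0.49
Step 2: mu+(X) = mu(P) = sum of positive atom values = 3.97
Step 3: mu-(X) = -mu(N) = sum of |negative atom values| = 13.01
Step 4: |mu|(X) = mu+(X) + mu-(X) = 3.97 + 13.01 = 16.98


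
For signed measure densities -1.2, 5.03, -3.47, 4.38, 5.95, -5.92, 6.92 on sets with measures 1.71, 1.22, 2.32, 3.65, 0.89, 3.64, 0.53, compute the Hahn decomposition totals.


Step 1: Compute signed measure on each set:
  Set 1: -1.2 * 1.71 = -2.052
  Set 2: 5.03 * 1.22 = 6.1366
  Set 3: -3.47 * 2.32 = -8.0504
  Set 4: 4.38 * 3.65 = 15.987
  Set 5: 5.95 * 0.89 = 5.2955
  Set 6: -5.92 * 3.64 = -21.5488
  Set 7: 6.92 * 0.53 = 3.6676
Step 2: Total signed measure = (-2.052) + (6.1366) + (-8.0504) + (15.987) + (5.2955) + (-21.5488) + (3.6676)
     = -0.5645
Step 3: Positive part mu+(X) = sum of positive contributions = 31.0867
Step 4: Negative part mu-(X) = |sum of negative contributions| = 31.6512


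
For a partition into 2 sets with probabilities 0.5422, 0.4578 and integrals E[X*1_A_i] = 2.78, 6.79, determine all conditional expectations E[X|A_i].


For each cell A_i: E[X|A_i] = E[X*1_A_i] / P(A_i)
Step 1: E[X|A_1] = 2.78 / 0.5422 = 5.127259
Step 2: E[X|A_2] = 6.79 / 0.4578 = 14.831804
Verification: E[X] = sum E[X*1_A_i] = 2.78 + 6.79 = 9.57


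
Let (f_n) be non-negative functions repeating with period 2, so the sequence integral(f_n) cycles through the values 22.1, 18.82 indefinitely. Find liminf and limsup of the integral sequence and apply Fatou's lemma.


The sequence (integral(f_n)) is periodic with period 2, repeating the values 22.1, 18.82 indefinitely.
Step 1: For a periodic sequence, every tail (a_m, a_(m+1), ...) contains all 2 period values infinitely often.
Step 2: Hence inf of every tail = min of the period values = min(22.1, 18.82) = 18.82.
        liminf_n integral(f_n) = sup over m of (inf of tail from m) = 18.82.
Step 3: Similarly sup of every tail = max of the period values = 22.1.
        limsup_n integral(f_n) = 22.1.
Step 4: Fatou's lemma: integral(liminf_n f_n) <= liminf_n integral(f_n) = 18.82.
        So the integral of the pointwise liminf is at most 18.82.


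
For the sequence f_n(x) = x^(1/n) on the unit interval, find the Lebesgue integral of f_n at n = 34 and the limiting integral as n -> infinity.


At n = 34: f_34(x) = x^(1/34).
Step 1: integral(x^(1/34), 0, 1) = [x^(1/34+1) / (1/34+1)] from 0 to 1
     = 1 / (1/34 + 1) = 1 / ((34+1)/34) = 34/(34+1)
     = 34/35 = 0.971429
Step 2: As n -> infinity, f_n(x) = x^(1/n) -> 1 for x in (0,1], and f_n is increasing in n.
By MCT, lim_n integral(f_n) = integral(lim_n f_n) = integral(1, 0, 1) = 1.
Step 3: Verify convergence: 34/35 = 0.971429 -> 1


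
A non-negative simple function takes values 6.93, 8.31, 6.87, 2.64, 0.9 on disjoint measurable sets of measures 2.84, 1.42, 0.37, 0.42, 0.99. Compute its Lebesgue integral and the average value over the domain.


Step 1: Integral = sum(value_i * measure_i)
= 6.93*2.84 + 8.31*1.42 + 6.87*0.37 + 2.64*0.42 + 0.9*0.99
= 19.6812 + 11.8002 + 2.5419 + 1.1088 + 0.891
= 36.0231
Step 2: Total measure of domain = 2.84 + 1.42 + 0.37 + 0.42 + 0.99 = 6.04
Step 3: Average value = 36.0231 / 6.04 = 5.964089


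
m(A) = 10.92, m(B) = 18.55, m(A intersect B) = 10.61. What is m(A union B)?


By inclusion-exclusion: m(A u B) = m(A) + m(B) - m(A n B)
= 10.92 + 18.55 - 10.61
= 18.86


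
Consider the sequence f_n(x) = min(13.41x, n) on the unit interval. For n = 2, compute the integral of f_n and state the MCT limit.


f(x) = 13.41x on [0,1]; f_n(x) = min(13.41x, n). At n = 2:
Step 1: f(x) reaches 2 at x = 2/13.41 = 0.149142
Step 2: integral(f_2) = integral(13.41x, 0, 0.149142) + integral(2, 0.149142, 1)
       = 13.41*0.149142^2/2 + 2*(1 - 0.149142)
       = 0.149142 + 1.701715
       = 1.850858
Step 3: As n -> infinity, f_n increases to f, so by MCT integral(f_n) -> integral(f) = 13.41/2 = 6.705.
Convergence: integral(f_2) = 1.850858 -> 6.705 as n -> infinity


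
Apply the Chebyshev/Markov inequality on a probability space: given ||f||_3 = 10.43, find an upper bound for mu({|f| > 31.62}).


Chebyshev/Markov inequality: mu(|f| > eps) <= (||f||_p / eps)^p
Step 1: ||f||_3 / eps = 10.43 / 31.62 = 0.329855
Step 2: Raise to power p = 3:
  (0.329855)^3 = 0.035889
Step 3: Therefore mu(|f| > 31.62) <= 0.035889


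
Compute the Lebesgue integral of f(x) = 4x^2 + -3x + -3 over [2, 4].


The Lebesgue integral of a Riemann-integrable function agrees with the Riemann integral.
Antiderivative F(x) = (4/3)x^3 + (-3/2)x^2 + -3x
F(4) = (4/3)*4^3 + (-3/2)*4^2 + -3*4
     = (4/3)*64 + (-3/2)*16 + -3*4
     = 85.333333 + -24 + -12
     = 49.333333
F(2) = -1.333333
Integral = F(4) - F(2) = 49.333333 - -1.333333 = 50.666667


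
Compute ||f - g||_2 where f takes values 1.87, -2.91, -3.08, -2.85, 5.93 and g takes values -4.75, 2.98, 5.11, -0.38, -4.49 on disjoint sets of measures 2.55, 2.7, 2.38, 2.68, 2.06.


Step 1: Compute differences f_i - g_i:
  1.87 - -4.75 = 6.62
  -2.91 - 2.98 = -5.89
  -3.08 - 5.11 = -8.19
  -2.85 - -0.38 = -2.47
  5.93 - -4.49 = 10.42
Step 2: Compute |diff|^2 * measure for each set:
  |6.62|^2 * 2.55 = 43.8244 * 2.55 = 111.75222
  |-5.89|^2 * 2.7 = 34.6921 * 2.7 = 93.66867
  |-8.19|^2 * 2.38 = 67.0761 * 2.38 = 159.641118
  |-2.47|^2 * 2.68 = 6.1009 * 2.68 = 16.350412
  |10.42|^2 * 2.06 = 108.5764 * 2.06 = 223.667384
Step 3: Sum = 605.079804
Step 4: ||f-g||_2 = (605.079804)^(1/2) = 24.59837


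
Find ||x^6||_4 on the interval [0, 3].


Step 1: ||f||_4 = (integral_0^3 |x^6|^4 dx)^(1/4)
     = (integral_0^3 x^24 dx)^(1/4)
Step 2: integral_0^3 x^24 dx = [x^25/(25)] from 0 to 3 = 3^25/25
     = 847288609443/25 = 3.389154e+10
Step 3: ||f||_4 = (3.389154e+10)^(1/4) = 429.064753


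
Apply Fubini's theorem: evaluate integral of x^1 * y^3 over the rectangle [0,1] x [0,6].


By Fubini's theorem, the double integral factors as a product of single integrals:
Step 1: integral_0^1 x^1 dx = [x^2/2] from 0 to 1
     = 1^2/2 = 0.5
Step 2: integral_0^6 y^3 dy = [y^4/4] from 0 to 6
     = 6^4/4 = 324
Step 3: Double integral = 0.5 * 324 = 162


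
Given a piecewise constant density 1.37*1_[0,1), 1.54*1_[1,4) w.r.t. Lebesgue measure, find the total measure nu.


Integrate each piece of the Radon-Nikodym derivative:
Step 1: integral_0^1 1.37 dx = 1.37*(1-0) = 1.37*1 = 1.37
Step 2: integral_1^4 1.54 dx = 1.54*(4-1) = 1.54*3 = 4.62
Total: 1.37 + 4.62 = 5.99


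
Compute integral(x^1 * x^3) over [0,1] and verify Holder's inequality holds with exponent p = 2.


Step 1: Exact integral of f*g = integral(x^4, 0, 1) = 1/5
     = 0.2
Step 2: Holder bound with p=2, q=2:
  ||f||_p = (integral x^2 dx)^(1/2) = (1/3)^(1/2) = 0.57735
  ||g||_q = (integral x^6 dx)^(1/2) = (1/7)^(1/2) = 0.377964
Step 3: Holder bound = ||f||_p * ||g||_q = 0.57735 * 0.377964 = 0.218218
Verification: 0.2 <= 0.218218 (Holder holds)


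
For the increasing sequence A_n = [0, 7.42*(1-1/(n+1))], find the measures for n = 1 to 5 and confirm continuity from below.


By continuity of measure from below: if A_n increases to A, then m(A_n) -> m(A).
Here A = [0, 7.42], so m(A) = 7.42
Step 1: a_1 = 7.42*(1 - 1/2) = 3.71, m(A_1) = 3.71
Step 2: a_2 = 7.42*(1 - 1/3) = 4.9467, m(A_2) = 4.9467
Step 3: a_3 = 7.42*(1 - 1/4) = 5.565, m(A_3) = 5.565
Step 4: a_4 = 7.42*(1 - 1/5) = 5.936, m(A_4) = 5.936
Step 5: a_5 = 7.42*(1 - 1/6) = 6.1833, m(A_5) = 6.1833
Limit: m(A_n) -> m([0,7.42]) = 7.42


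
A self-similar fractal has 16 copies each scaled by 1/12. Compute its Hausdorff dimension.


For a self-similar set with N copies scaled by 1/r:
dim_H = log(N)/log(r) = log(16)/log(12)
= 2.772589/2.484907
= 1.115772


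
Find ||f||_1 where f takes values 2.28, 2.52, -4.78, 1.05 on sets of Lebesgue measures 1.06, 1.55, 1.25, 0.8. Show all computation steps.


Step 1: Compute |f_i|^1 for each value:
  |2.28|^1 = 2.28
  |2.52|^1 = 2.52
  |-4.78|^1 = 4.78
  |1.05|^1 = 1.05
Step 2: Multiply by measures and sum:
  2.28 * 1.06 = 2.4168
  2.52 * 1.55 = 3.906
  4.78 * 1.25 = 5.975
  1.05 * 0.8 = 0.84
Sum = 2.4168 + 3.906 + 5.975 + 0.84 = 13.1378
Step 3: Take the p-th root:
||f||_1 = (13.1378)^(1/1) = 13.1378


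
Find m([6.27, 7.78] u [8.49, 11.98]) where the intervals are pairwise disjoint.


For pairwise disjoint intervals, m(union) = sum of lengths.
= (7.78 - 6.27) + (11.98 - 8.49)
= 1.51 + 3.49
= 5


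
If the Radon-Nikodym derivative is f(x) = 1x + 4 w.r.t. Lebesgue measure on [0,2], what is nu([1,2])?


nu(A) = integral_A (dnu/dmu) dmu = integral_1^2 (1x + 4) dx
Step 1: Antiderivative F(x) = (1/2)x^2 + 4x
Step 2: F(2) = (1/2)*2^2 + 4*2 = 2 + 8 = 10
Step 3: F(1) = (1/2)*1^2 + 4*1 = 0.5 + 4 = 4.5
Step 4: nu([1,2]) = F(2) - F(1) = 10 - 4.5 = 5.5


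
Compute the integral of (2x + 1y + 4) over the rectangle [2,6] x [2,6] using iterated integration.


By Fubini, integrate in x first, then y.
Step 1: Fix y, integrate over x in [2,6]:
  integral(2x + 1y + 4, x=2..6)
  = 2*(6^2 - 2^2)/2 + (1y + 4)*(6 - 2)
  = 32 + (1y + 4)*4
  = 32 + 4y + 16
  = 48 + 4y
Step 2: Integrate over y in [2,6]:
  integral(48 + 4y, y=2..6)
  = 48*4 + 4*(6^2 - 2^2)/2
  = 192 + 64
  = 256


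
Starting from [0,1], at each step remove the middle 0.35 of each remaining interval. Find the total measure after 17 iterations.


Step 1: At each step, fraction remaining = 1 - 0.35 = 0.65
Step 2: After 17 steps, measure = (0.65)^17
Result = 6.599744e-04


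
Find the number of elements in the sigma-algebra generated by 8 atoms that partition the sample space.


Each element of the sigma-algebra is a union of some subset of the 8 atoms.
The number of such subsets is 2^8 = 256.


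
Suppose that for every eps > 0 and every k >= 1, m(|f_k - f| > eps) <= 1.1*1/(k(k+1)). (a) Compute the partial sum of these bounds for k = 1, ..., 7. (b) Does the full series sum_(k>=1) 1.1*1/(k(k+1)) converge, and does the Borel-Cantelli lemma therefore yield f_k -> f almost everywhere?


Step 1: List the terms 1.1*1/(k(k+1)) for k = 1 to 7:
  k=1: 0.55
  k=2: 0.183333
  k=3: 0.091667
  k=4: 0.055
  k=5: 0.036667
  k=6: 0.02619
  k=7: 0.019643
Step 2: Partial sum = 0.55 + 0.183333 + 0.091667 + 0.055 + 0.036667 + 0.02619 + 0.019643
     = 0.9625
Step 3: The full series sum_(k>=1) 1.1*1/(k(k+1)) converges (telescoping series sum 1/(k(k+1)) = 1; a constant multiple of a convergent series converges).
Step 4: Fix eps > 0. Since sum_k m(|f_k - f| > eps) < infinity, the Borel-Cantelli lemma gives
        m(limsup_k {|f_k - f| > eps}) = 0, i.e. for a.e. x, |f_k(x) - f(x)| <= eps for all large k.
        Applying this with eps = 1/j for j = 1, 2, ... and intersecting the countably many full-measure sets,
        for a.e. x we get limsup_k |f_k(x) - f(x)| <= 1/j for every j, hence f_k -> f almost everywhere.
Conclusion: series converges; Borel-Cantelli yields f_k -> f a.e.


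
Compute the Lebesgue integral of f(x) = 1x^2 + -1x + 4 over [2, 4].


The Lebesgue integral of a Riemann-integrable function agrees with the Riemann integral.
Antiderivative F(x) = (1/3)x^3 + (-1/2)x^2 + 4x
F(4) = (1/3)*4^3 + (-1/2)*4^2 + 4*4
     = (1/3)*64 + (-1/2)*16 + 4*4
     = 21.333333 + -8 + 16
     = 29.333333
F(2) = 8.666667
Integral = F(4) - F(2) = 29.333333 - 8.666667 = 20.666667


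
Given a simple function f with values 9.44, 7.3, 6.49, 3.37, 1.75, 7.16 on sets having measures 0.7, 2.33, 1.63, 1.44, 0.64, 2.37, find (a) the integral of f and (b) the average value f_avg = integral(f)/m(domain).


Step 1: Integral = sum(value_i * measure_i)
= 9.44*0.7 + 7.3*2.33 + 6.49*1.63 + 3.37*1.44 + 1.75*0.64 + 7.16*2.37
= 6.608 + 17.009 + 10.5787 + 4.8528 + 1.12 + 16.9692
= 57.1377
Step 2: Total measure of domain = 0.7 + 2.33 + 1.63 + 1.44 + 0.64 + 2.37 = 9.11
Step 3: Average value = 57.1377 / 9.11 = 6.271976


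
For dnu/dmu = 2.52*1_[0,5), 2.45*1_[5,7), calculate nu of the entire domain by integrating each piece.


Integrate each piece of the Radon-Nikodym derivative:
Step 1: integral_0^5 2.52 dx = 2.52*(5-0) = 2.52*5 = 12.6
Step 2: integral_5^7 2.45 dx = 2.45*(7-5) = 2.45*2 = 4.9
Total: 12.6 + 4.9 = 17.5


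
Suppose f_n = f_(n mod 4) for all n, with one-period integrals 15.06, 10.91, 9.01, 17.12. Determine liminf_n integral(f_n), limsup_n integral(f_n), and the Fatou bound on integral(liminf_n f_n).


The sequence (integral(f_n)) is periodic with period 4, repeating the values 15.06, 10.91, 9.01, 17.12 indefinitely.
Step 1: For a periodic sequence, every tail (a_m, a_(m+1), ...) contains all 4 period values infinitely often.
Step 2: Hence inf of every tail = min of the period values = min(15.06, 10.91, 9.01, 17.12) = 9.01.
        liminf_n integral(f_n) = sup over m of (inf of tail from m) = 9.01.
Step 3: Similarly sup of every tail = max of the period values = 17.12.
        limsup_n integral(f_n) = 17.12.
Step 4: Fatou's lemma: integral(liminf_n f_n) <= liminf_n integral(f_n) = 9.01.
        So the integral of the pointwise liminf is at most 9.01.


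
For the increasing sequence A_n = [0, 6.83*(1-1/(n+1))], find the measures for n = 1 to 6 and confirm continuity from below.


By continuity of measure from below: if A_n increases to A, then m(A_n) -> m(A).
Here A = [0, 6.83], so m(A) = 6.83
Step 1: a_1 = 6.83*(1 - 1/2) = 3.415, m(A_1) = 3.415
Step 2: a_2 = 6.83*(1 - 1/3) = 4.5533, m(A_2) = 4.5533
Step 3: a_3 = 6.83*(1 - 1/4) = 5.1225, m(A_3) = 5.1225
Step 4: a_4 = 6.83*(1 - 1/5) = 5.464, m(A_4) = 5.464
Step 5: a_5 = 6.83*(1 - 1/6) = 5.6917, m(A_5) = 5.6917
Step 6: a_6 = 6.83*(1 - 1/7) = 5.8543, m(A_6) = 5.8543
Limit: m(A_n) -> m([0,6.83]) = 6.83


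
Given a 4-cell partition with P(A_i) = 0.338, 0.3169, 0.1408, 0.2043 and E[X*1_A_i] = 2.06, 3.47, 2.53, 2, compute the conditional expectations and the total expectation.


For each cell A_i: E[X|A_i] = E[X*1_A_i] / P(A_i)
Step 1: E[X|A_1] = 2.06 / 0.338 = 6.094675
Step 2: E[X|A_2] = 3.47 / 0.3169 = 10.949826
Step 3: E[X|A_3] = 2.53 / 0.1408 = 17.96875
Step 4: E[X|A_4] = 2 / 0.2043 = 9.789525
Verification: E[X] = sum E[X*1_A_i] = 2.06 + 3.47 + 2.53 + 2 = 10.06


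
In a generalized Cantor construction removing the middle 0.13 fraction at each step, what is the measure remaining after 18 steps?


Step 1: At each step, fraction remaining = 1 - 0.13 = 0.87
Step 2: After 18 steps, measure = (0.87)^18
Result = 0.081535


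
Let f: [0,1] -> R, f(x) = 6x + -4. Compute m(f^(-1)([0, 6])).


f^(-1)([0, 6]) = {x : 0 <= 6x + -4 <= 6}
Solving: (0 - -4)/6 <= x <= (6 - -4)/6
= [0.666667, 1.666667]
Intersecting with [0,1]: [0.666667, 1]
Measure = 1 - 0.666667 = 0.333333


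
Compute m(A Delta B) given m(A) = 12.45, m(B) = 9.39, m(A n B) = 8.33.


m(A Delta B) = m(A) + m(B) - 2*m(A n B)
= 12.45 + 9.39 - 2*8.33
= 12.45 + 9.39 - 16.66
= 5.18


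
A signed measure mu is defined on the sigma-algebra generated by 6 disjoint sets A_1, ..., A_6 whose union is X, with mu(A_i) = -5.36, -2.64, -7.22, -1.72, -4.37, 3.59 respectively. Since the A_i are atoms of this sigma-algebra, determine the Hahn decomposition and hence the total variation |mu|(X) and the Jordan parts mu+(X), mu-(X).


Step 1: Every measurable set is a union of atoms (the cells / points), so a Hahn decomposition is
  obtained by grouping atoms by sign: P = union of atoms with mu > 0, N = union of the remaining atoms.
  Atoms in P (indices): 6;  atoms in N (indices): 1, 2, 3, 4, 5
  Positive values: 3.59
  Negative values: -5.36, -2.64, -7.22, -1.72, -4.37
Step 2: mu+(X) = mu(P) = sum of positive atom values = 3.59
Step 3: mu-(X) = -mu(N) = sum of |negative atom values| = 21.31
Step 4: |mu|(X) = mu+(X) + mu-(X) = 3.59 + 21.31 = 24.9


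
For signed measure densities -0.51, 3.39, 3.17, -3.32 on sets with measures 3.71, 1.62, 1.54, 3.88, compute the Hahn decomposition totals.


Step 1: Compute signed measure on each set:
  Set 1: -0.51 * 3.71 = -1.8921
  Set 2: 3.39 * 1.62 = 5.4918
  Set 3: 3.17 * 1.54 = 4.8818
  Set 4: -3.32 * 3.88 = -12.8816
Step 2: Total signed measure = (-1.8921) + (5.4918) + (4.8818) + (-12.8816)
     = -4.4001
Step 3: Positive part mu+(X) = sum of positive contributions = 10.3736
Step 4: Negative part mu-(X) = |sum of negative contributions| = 14.7737


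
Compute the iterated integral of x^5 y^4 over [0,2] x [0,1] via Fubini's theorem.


By Fubini's theorem, the double integral factors as a product of single integrals:
Step 1: integral_0^2 x^5 dx = [x^6/6] from 0 to 2
     = 2^6/6 = 10.666667
Step 2: integral_0^1 y^4 dy = [y^5/5] from 0 to 1
     = 1^5/5 = 0.2
Step 3: Double integral = 10.666667 * 0.2 = 2.133333


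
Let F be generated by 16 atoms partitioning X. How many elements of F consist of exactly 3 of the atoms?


Each element of F is a union of some subset of the 16 atoms.
Elements that are unions of exactly 3 atoms correspond to 3-element subsets of the 16 atoms.
Count = C(16, 3) = 16! / (3! * 13!) = 560.


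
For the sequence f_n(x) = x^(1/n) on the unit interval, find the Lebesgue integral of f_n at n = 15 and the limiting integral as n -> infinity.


At n = 15: f_15(x) = x^(1/15).
Step 1: integral(x^(1/15), 0, 1) = [x^(1/15+1) / (1/15+1)] from 0 to 1
     = 1 / (1/15 + 1) = 1 / ((15+1)/15) = 15/(15+1)
     = 15/16 = 0.9375
Step 2: As n -> infinity, f_n(x) = x^(1/n) -> 1 for x in (0,1], and f_n is increasing in n.
By MCT, lim_n integral(f_n) = integral(lim_n f_n) = integral(1, 0, 1) = 1.
Step 3: Verify convergence: 15/16 = 0.9375 -> 1


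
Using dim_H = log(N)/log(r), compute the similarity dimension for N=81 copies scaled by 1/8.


For a self-similar set with N copies scaled by 1/r:
dim_H = log(N)/log(r) = log(81)/log(8)
= 4.394449/2.079442
= 2.113283


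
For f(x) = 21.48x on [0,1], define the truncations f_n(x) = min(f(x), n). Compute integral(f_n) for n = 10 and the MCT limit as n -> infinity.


f(x) = 21.48x on [0,1]; f_n(x) = min(21.48x, n). At n = 10:
Step 1: f(x) reaches 10 at x = 10/21.48 = 0.465549
Step 2: integral(f_10) = integral(21.48x, 0, 0.465549) + integral(10, 0.465549, 1)
       = 21.48*0.465549^2/2 + 10*(1 - 0.465549)
       = 2.327747 + 5.344507
       = 7.672253
Step 3: As n -> infinity, f_n increases to f, so by MCT integral(f_n) -> integral(f) = 21.48/2 = 10.74.
Convergence: integral(f_10) = 7.672253 -> 10.74 as n -> infinity


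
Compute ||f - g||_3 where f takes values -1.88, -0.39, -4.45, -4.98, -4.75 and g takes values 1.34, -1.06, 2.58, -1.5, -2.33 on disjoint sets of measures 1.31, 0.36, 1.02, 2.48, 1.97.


Step 1: Compute differences f_i - g_i:
  -1.88 - 1.34 = -3.22
  -0.39 - -1.06 = 0.67
  -4.45 - 2.58 = -7.03
  -4.98 - -1.5 = -3.48
  -4.75 - -2.33 = -2.42
Step 2: Compute |diff|^3 * measure for each set:
  |-3.22|^3 * 1.31 = 33.386248 * 1.31 = 43.735985
  |0.67|^3 * 0.36 = 0.300763 * 0.36 = 0.108275
  |-7.03|^3 * 1.02 = 347.428927 * 1.02 = 354.377506
  |-3.48|^3 * 2.48 = 42.144192 * 2.48 = 104.517596
  |-2.42|^3 * 1.97 = 14.172488 * 1.97 = 27.919801
Step 3: Sum = 530.659163
Step 4: ||f-g||_3 = (530.659163)^(1/3) = 8.096026


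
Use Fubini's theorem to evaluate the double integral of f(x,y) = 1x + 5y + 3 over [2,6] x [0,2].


By Fubini, integrate in x first, then y.
Step 1: Fix y, integrate over x in [2,6]:
  integral(1x + 5y + 3, x=2..6)
  = 1*(6^2 - 2^2)/2 + (5y + 3)*(6 - 2)
  = 16 + (5y + 3)*4
  = 16 + 20y + 12
  = 28 + 20y
Step 2: Integrate over y in [0,2]:
  integral(28 + 20y, y=0..2)
  = 28*2 + 20*(2^2 - 0^2)/2
  = 56 + 40
  = 96


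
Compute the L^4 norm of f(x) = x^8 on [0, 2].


Step 1: ||f||_4 = (integral_0^2 |x^8|^4 dx)^(1/4)
     = (integral_0^2 x^32 dx)^(1/4)
Step 2: integral_0^2 x^32 dx = [x^33/(33)] from 0 to 2 = 2^33/33
     = 8589934592/33 = 2.603010e+08
Step 3: ||f||_4 = (2.603010e+08)^(1/4) = 127.019085


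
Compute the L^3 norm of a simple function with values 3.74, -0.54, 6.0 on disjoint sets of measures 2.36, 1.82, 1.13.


Step 1: Compute |f_i|^3 for each value:
  |3.74|^3 = 52.313624
  |-0.54|^3 = 0.157464
  |6.0|^3 = 216
Step 2: Multiply by measures and sum:
  52.313624 * 2.36 = 123.460153
  0.157464 * 1.82 = 0.286584
  216 * 1.13 = 244.08
Sum = 123.460153 + 0.286584 + 244.08 = 367.826737
Step 3: Take the p-th root:
||f||_3 = (367.826737)^(1/3) = 7.164971


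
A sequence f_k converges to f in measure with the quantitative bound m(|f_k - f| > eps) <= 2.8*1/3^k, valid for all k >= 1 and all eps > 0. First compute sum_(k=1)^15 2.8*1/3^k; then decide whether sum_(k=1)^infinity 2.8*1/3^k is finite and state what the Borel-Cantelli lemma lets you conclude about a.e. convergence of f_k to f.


Step 1: List the terms 2.8*1/3^k for k = 1 to 15:
  k=1: 0.933333
  k=2: 0.311111
  k=3: 0.103704
  k=4: 0.034568
  k=5: 0.011523
  k=6: 0.003841
  k=7: 0.00128
  k=8: 4.267642e-04
  k=9: 1.422547e-04
  k=10: 4.741825e-05
  k=11: 1.580608e-05
  k=12: 5.268694e-06
  k=13: 1.756231e-06
  k=14: 5.854104e-07
  k=15: 1.951368e-07
Step 2: Partial sum = 0.933333 + 0.311111 + 0.103704 + 0.034568 + 0.011523 + 0.003841 + 0.00128 + 4.267642e-04 + 1.422547e-04 + 4.741825e-05 + 1.580608e-05 + 5.268694e-06 + 1.756231e-06 + 5.854104e-07 + 1.951368e-07
     = 1.4
Step 3: The full series sum_(k>=1) 2.8*1/3^k converges (geometric series with ratio 1/3 < 1; a constant multiple of a convergent series converges).
Step 4: Fix eps > 0. Since sum_k m(|f_k - f| > eps) < infinity, the Borel-Cantelli lemma gives
        m(limsup_k {|f_k - f| > eps}) = 0, i.e. for a.e. x, |f_k(x) - f(x)| <= eps for all large k.
        Applying this with eps = 1/j for j = 1, 2, ... and intersecting the countably many full-measure sets,
        for a.e. x we get limsup_k |f_k(x) - f(x)| <= 1/j for every j, hence f_k -> f almost everywhere.
Conclusion: series converges; Borel-Cantelli yields f_k -> f a.e.


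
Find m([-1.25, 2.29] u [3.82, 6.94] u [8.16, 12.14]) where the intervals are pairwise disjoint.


For pairwise disjoint intervals, m(union) = sum of lengths.
= (2.29 - -1.25) + (6.94 - 3.82) + (12.14 - 8.16)
= 3.54 + 3.12 + 3.98
= 10.64


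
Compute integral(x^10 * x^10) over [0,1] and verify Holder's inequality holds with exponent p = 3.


Step 1: Exact integral of f*g = integral(x^20, 0, 1) = 1/21
     = 0.047619
Step 2: Holder bound with p=3, q=1.5:
  ||f||_p = (integral x^30 dx)^(1/3) = (1/31)^(1/3) = 0.318331
  ||g||_q = (integral x^15 dx)^(1/1.5) = (1/16)^(1/1.5) = 0.15749
Step 3: Holder bound = ||f||_p * ||g||_q = 0.318331 * 0.15749 = 0.050134
Verification: 0.047619 <= 0.050134 (Holder holds)


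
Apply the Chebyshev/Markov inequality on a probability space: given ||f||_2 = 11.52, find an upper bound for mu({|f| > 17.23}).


Chebyshev/Markov inequality: mu(|f| > eps) <= (||f||_p / eps)^p
Step 1: ||f||_2 / eps = 11.52 / 17.23 = 0.668601
Step 2: Raise to power p = 2:
  (0.668601)^2 = 0.447028
Step 3: Therefore mu(|f| > 17.23) <= 0.447028


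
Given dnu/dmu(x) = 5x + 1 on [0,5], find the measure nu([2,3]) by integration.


nu(A) = integral_A (dnu/dmu) dmu = integral_2^3 (5x + 1) dx
Step 1: Antiderivative F(x) = (5/2)x^2 + 1x
Step 2: F(3) = (5/2)*3^2 + 1*3 = 22.5 + 3 = 25.5
Step 3: F(2) = (5/2)*2^2 + 1*2 = 10 + 2 = 12
Step 4: nu([2,3]) = F(3) - F(2) = 25.5 - 12 = 13.5


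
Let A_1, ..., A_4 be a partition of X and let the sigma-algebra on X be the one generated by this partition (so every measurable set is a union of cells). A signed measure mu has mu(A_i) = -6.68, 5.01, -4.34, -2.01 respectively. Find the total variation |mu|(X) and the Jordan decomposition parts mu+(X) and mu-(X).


Step 1: Every measurable set is a union of atoms (the cells / points), so a Hahn decomposition is
  obtained by grouping atoms by sign: P = union of atoms with mu > 0, N = union of the remaining atoms.
  Atoms in P (indices): 2;  atoms in N (indices): 1, 3, 4
  Positive values: 5.01
  Negative values: -6.68, -4.34, -2.01
Step 2: mu+(X) = mu(P) = sum of positive atom values = 5.01
Step 3: mu-(X) = -mu(N) = sum of |negative atom values| = 13.03
Step 4: |mu|(X) = mu+(X) + mu-(X) = 5.01 + 13.03 = 18.04


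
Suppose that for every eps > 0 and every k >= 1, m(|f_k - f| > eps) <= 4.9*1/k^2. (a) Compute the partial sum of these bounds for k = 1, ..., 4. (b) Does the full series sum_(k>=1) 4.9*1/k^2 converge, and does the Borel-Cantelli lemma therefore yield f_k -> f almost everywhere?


Step 1: List the terms 4.9*1/k^2 for k = 1 to 4:
  k=1: 4.9
  k=2: 1.225
  k=3: 0.544444
  k=4: 0.30625
Step 2: Partial sum = 4.9 + 1.225 + 0.544444 + 0.30625
     = 6.975694
Step 3: The full series sum_(k>=1) 4.9*1/k^2 converges (p-series with p = 2 > 1; a constant multiple of a convergent series converges).
Step 4: Fix eps > 0. Since sum_k m(|f_k - f| > eps) < infinity, the Borel-Cantelli lemma gives
        m(limsup_k {|f_k - f| > eps}) = 0, i.e. for a.e. x, |f_k(x) - f(x)| <= eps for all large k.
        Applying this with eps = 1/j for j = 1, 2, ... and intersecting the countably many full-measure sets,
        for a.e. x we get limsup_k |f_k(x) - f(x)| <= 1/j for every j, hence f_k -> f almost everywhere.
Conclusion: series converges; Borel-Cantelli yields f_k -> f a.e.


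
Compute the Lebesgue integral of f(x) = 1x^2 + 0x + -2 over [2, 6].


The Lebesgue integral of a Riemann-integrable function agrees with the Riemann integral.
Antiderivative F(x) = (1/3)x^3 + (0/2)x^2 + -2x
F(6) = (1/3)*6^3 + (0/2)*6^2 + -2*6
     = (1/3)*216 + (0/2)*36 + -2*6
     = 72 + 0.0 + -12
     = 60
F(2) = -1.333333
Integral = F(6) - F(2) = 60 - -1.333333 = 61.333333


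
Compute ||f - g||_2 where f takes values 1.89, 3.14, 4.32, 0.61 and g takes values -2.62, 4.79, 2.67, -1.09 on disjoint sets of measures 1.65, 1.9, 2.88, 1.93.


Step 1: Compute differences f_i - g_i:
  1.89 - -2.62 = 4.51
  3.14 - 4.79 = -1.65
  4.32 - 2.67 = 1.65
  0.61 - -1.09 = 1.7
Step 2: Compute |diff|^2 * measure for each set:
  |4.51|^2 * 1.65 = 20.3401 * 1.65 = 33.561165
  |-1.65|^2 * 1.9 = 2.7225 * 1.9 = 5.17275
  |1.65|^2 * 2.88 = 2.7225 * 2.88 = 7.8408
  |1.7|^2 * 1.93 = 2.89 * 1.93 = 5.5777
Step 3: Sum = 52.152415
Step 4: ||f-g||_2 = (52.152415)^(1/2) = 7.221663


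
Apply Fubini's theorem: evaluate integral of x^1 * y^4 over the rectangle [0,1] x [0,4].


By Fubini's theorem, the double integral factors as a product of single integrals:
Step 1: integral_0^1 x^1 dx = [x^2/2] from 0 to 1
     = 1^2/2 = 0.5
Step 2: integral_0^4 y^4 dy = [y^5/5] from 0 to 4
     = 4^5/5 = 204.8
Step 3: Double integral = 0.5 * 204.8 = 102.4


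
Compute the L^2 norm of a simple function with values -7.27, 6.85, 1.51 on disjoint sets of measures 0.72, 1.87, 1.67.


Step 1: Compute |f_i|^2 for each value:
  |-7.27|^2 = 52.8529
  |6.85|^2 = 46.9225
  |1.51|^2 = 2.2801
Step 2: Multiply by measures and sum:
  52.8529 * 0.72 = 38.054088
  46.9225 * 1.87 = 87.745075
  2.2801 * 1.67 = 3.807767
Sum = 38.054088 + 87.745075 + 3.807767 = 129.60693
Step 3: Take the p-th root:
||f||_2 = (129.60693)^(1/2) = 11.384504


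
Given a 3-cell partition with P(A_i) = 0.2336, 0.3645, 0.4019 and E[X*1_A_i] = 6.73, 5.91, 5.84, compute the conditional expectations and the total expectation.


For each cell A_i: E[X|A_i] = E[X*1_A_i] / P(A_i)
Step 1: E[X|A_1] = 6.73 / 0.2336 = 28.809932
Step 2: E[X|A_2] = 5.91 / 0.3645 = 16.213992
Step 3: E[X|A_3] = 5.84 / 0.4019 = 14.530978
Verification: E[X] = sum E[X*1_A_i] = 6.73 + 5.91 + 5.84 = 18.48


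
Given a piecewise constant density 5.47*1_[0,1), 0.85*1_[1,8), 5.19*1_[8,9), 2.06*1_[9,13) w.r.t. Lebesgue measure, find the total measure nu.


Integrate each piece of the Radon-Nikodym derivative:
Step 1: integral_0^1 5.47 dx = 5.47*(1-0) = 5.47*1 = 5.47
Step 2: integral_1^8 0.85 dx = 0.85*(8-1) = 0.85*7 = 5.95
Step 3: integral_8^9 5.19 dx = 5.19*(9-8) = 5.19*1 = 5.19
Step 4: integral_9^13 2.06 dx = 2.06*(13-9) = 2.06*4 = 8.24
Total: 5.47 + 5.95 + 5.19 + 8.24 = 24.85


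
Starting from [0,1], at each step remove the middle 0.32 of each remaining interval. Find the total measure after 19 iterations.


Step 1: At each step, fraction remaining = 1 - 0.32 = 0.68
Step 2: After 19 steps, measure = (0.68)^19
Result = 6.571573e-04


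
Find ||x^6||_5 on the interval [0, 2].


Step 1: ||f||_5 = (integral_0^2 |x^6|^5 dx)^(1/5)
     = (integral_0^2 x^30 dx)^(1/5)
Step 2: integral_0^2 x^30 dx = [x^31/(31)] from 0 to 2 = 2^31/31
     = 2147483648/31 = 6.927367e+07
Step 3: ||f||_5 = (6.927367e+07)^(1/5) = 36.992496


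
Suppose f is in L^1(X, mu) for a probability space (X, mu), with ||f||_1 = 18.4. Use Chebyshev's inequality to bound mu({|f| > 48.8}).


Chebyshev/Markov inequality: mu(|f| > eps) <= (||f||_p / eps)^p
Step 1: ||f||_1 / eps = 18.4 / 48.8 = 0.377049
Step 2: Raise to power p = 1:
  (0.377049)^1 = 0.377049
Step 3: Therefore mu(|f| > 48.8) <= 0.377049


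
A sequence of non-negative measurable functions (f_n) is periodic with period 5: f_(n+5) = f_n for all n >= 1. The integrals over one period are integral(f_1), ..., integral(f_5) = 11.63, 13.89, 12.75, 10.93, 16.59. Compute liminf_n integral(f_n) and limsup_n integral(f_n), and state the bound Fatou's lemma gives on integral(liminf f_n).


The sequence (integral(f_n)) is periodic with period 5, repeating the values 11.63, 13.89, 12.75, 10.93, 16.59 indefinitely.
Step 1: For a periodic sequence, every tail (a_m, a_(m+1), ...) contains all 5 period values infinitely often.
Step 2: Hence inf of every tail = min of the period values = min(11.63, 13.89, 12.75, 10.93, 16.59) = 10.93.
        liminf_n integral(f_n) = sup over m of (inf of tail from m) = 10.93.
Step 3: Similarly sup of every tail = max of the period values = 16.59.
        limsup_n integral(f_n) = 16.59.
Step 4: Fatou's lemma: integral(liminf_n f_n) <= liminf_n integral(f_n) = 10.93.
        So the integral of the pointwise liminf is at most 10.93.


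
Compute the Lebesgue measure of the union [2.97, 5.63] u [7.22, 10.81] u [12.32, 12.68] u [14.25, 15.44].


For pairwise disjoint intervals, m(union) = sum of lengths.
= (5.63 - 2.97) + (10.81 - 7.22) + (12.68 - 12.32) + (15.44 - 14.25)
= 2.66 + 3.59 + 0.36 + 1.19
= 7.8


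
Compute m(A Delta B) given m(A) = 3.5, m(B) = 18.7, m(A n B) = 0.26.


m(A Delta B) = m(A) + m(B) - 2*m(A n B)
= 3.5 + 18.7 - 2*0.26
= 3.5 + 18.7 - 0.52
= 21.68


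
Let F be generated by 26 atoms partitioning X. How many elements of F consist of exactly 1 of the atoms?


Each element of F is a union of some subset of the 26 atoms.
Elements that are unions of exactly 1 atoms correspond to 1-element subsets of the 26 atoms.
Count = C(26, 1) = 26! / (1! * 25!) = 26.


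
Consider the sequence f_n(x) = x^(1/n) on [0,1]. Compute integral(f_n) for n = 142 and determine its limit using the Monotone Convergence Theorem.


At n = 142: f_142(x) = x^(1/142).
Step 1: integral(x^(1/142), 0, 1) = [x^(1/142+1) / (1/142+1)] from 0 to 1
     = 1 / (1/142 + 1) = 1 / ((142+1)/142) = 142/(142+1)
     = 142/143 = 0.993007
Step 2: As n -> infinity, f_n(x) = x^(1/n) -> 1 for x in (0,1], and f_n is increasing in n.
By MCT, lim_n integral(f_n) = integral(lim_n f_n) = integral(1, 0, 1) = 1.
Step 3: Verify convergence: 142/143 = 0.993007 -> 1


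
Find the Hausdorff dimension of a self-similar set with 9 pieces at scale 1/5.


For a self-similar set with N copies scaled by 1/r:
dim_H = log(N)/log(r) = log(9)/log(5)
= 2.197225/1.609438
= 1.365212


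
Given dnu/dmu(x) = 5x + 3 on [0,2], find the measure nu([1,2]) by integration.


nu(A) = integral_A (dnu/dmu) dmu = integral_1^2 (5x + 3) dx
Step 1: Antiderivative F(x) = (5/2)x^2 + 3x
Step 2: F(2) = (5/2)*2^2 + 3*2 = 10 + 6 = 16
Step 3: F(1) = (5/2)*1^2 + 3*1 = 2.5 + 3 = 5.5
Step 4: nu([1,2]) = F(2) - F(1) = 16 - 5.5 = 10.5


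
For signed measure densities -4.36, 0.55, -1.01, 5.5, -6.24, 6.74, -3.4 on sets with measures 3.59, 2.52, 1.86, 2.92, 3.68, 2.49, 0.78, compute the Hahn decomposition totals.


Step 1: Compute signed measure on each set:
  Set 1: -4.36 * 3.59 = -15.6524
  Set 2: 0.55 * 2.52 = 1.386
  Set 3: -1.01 * 1.86 = -1.8786
  Set 4: 5.5 * 2.92 = 16.06
  Set 5: -6.24 * 3.68 = -22.9632
  Set 6: 6.74 * 2.49 = 16.7826
  Set 7: -3.4 * 0.78 = -2.652
Step 2: Total signed measure = (-15.6524) + (1.386) + (-1.8786) + (16.06) + (-22.9632) + (16.7826) + (-2.652)
     = -8.9176
Step 3: Positive part mu+(X) = sum of positive contributions = 34.2286
Step 4: Negative part mu-(X) = |sum of negative contributions| = 43.1462


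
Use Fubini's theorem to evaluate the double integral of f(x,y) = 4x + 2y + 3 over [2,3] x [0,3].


By Fubini, integrate in x first, then y.
Step 1: Fix y, integrate over x in [2,3]:
  integral(4x + 2y + 3, x=2..3)
  = 4*(3^2 - 2^2)/2 + (2y + 3)*(3 - 2)
  = 10 + (2y + 3)*1
  = 10 + 2y + 3
  = 13 + 2y
Step 2: Integrate over y in [0,3]:
  integral(13 + 2y, y=0..3)
  = 13*3 + 2*(3^2 - 0^2)/2
  = 39 + 9
  = 48


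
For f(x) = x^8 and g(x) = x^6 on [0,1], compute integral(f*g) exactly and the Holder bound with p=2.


Step 1: Exact integral of f*g = integral(x^14, 0, 1) = 1/15
     = 0.066667
Step 2: Holder bound with p=2, q=2:
  ||f||_p = (integral x^16 dx)^(1/2) = (1/17)^(1/2) = 0.242536
  ||g||_q = (integral x^12 dx)^(1/2) = (1/13)^(1/2) = 0.27735
Step 3: Holder bound = ||f||_p * ||g||_q = 0.242536 * 0.27735 = 0.067267
Verification: 0.066667 <= 0.067267 (Holder holds)
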